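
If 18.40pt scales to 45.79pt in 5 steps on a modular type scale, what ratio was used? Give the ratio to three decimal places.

r⁵ = 45.79 / 18.40, so r = (45.79/18.40)^(1/5).
r = 2.4886^(1/5) ≈ 1.2000

1.200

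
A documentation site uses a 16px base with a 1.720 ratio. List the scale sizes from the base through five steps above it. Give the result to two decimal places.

Step 0: 16px
Step 1: 16.0 × 1.720 = 27.52
Step 2: 16.0 × 1.720² = 47.33
Step 3: 16.0 × 1.720³ = 81.42
Step 4: 16.0 × 1.720⁴ = 140.03
Step 5: 16.0 × 1.720⁵ = 240.86

16.00px, 27.52px, 47.33px, 81.42px, 140.03px, 240.86px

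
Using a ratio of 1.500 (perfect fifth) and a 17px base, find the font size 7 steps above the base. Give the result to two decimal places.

290.46px

A modular type scale is a geometric sequence: sizeₙ = base × rⁿ.
17.0 × 1.500⁷ = 17.0 × 17.08594 ≈ 290.46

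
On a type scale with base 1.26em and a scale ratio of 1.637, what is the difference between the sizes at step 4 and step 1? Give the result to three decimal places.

6.986em

Step 1: 1.26 × 1.637 = 2.06262em
Step 4: 1.26 × 1.637⁴ = 9.04826em
Difference: 9.04826 − 2.06262 = 6.98564em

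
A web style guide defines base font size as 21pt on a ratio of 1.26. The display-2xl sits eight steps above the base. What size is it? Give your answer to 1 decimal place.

A modular type scale is a geometric sequence: sizeₙ = base × rⁿ.
21.0 × 1.26⁸ = 21.0 × 6.35279 ≈ 133.41

133.4pt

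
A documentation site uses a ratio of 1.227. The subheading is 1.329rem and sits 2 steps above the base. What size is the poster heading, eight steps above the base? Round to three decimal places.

4.535rem

Moving from step +2 to step +8 is 6 steps up, so multiply by r⁶.
1.329 × 1.227⁶ = 1.329 × 3.41246 ≈ 4.535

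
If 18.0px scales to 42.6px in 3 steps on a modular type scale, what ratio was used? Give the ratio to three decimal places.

r³ = 42.6 / 18.0, so r = (42.6/18.0)^(1/3).
r = 2.3667^(1/3) ≈ 1.3326

1.333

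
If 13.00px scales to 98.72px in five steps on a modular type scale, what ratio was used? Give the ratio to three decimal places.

1.500

r⁵ = 98.72 / 13.00, so r = (98.72/13.00)^(1/5).
r = 7.5938^(1/5) ≈ 1.5000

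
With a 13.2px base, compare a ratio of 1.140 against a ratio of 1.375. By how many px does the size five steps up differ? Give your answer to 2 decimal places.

39.46px

At 1.140: 13.2 × 1.140⁵ = 25.4155px
At 1.375: 13.2 × 1.375⁵ = 64.8765px
Difference: 64.8765 − 25.4155 = 39.4610px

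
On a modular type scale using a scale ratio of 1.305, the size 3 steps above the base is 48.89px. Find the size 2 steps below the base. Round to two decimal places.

12.92px

48.89 ÷ 1.305⁵ = 48.89 ÷ 3.78488 ≈ 12.917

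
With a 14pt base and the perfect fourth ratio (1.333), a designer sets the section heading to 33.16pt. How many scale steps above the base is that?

1.333ⁿ = 33.16 / 14 = 2.3686
n = ln(2.3686) / ln(1.333) = 0.8623 / 0.2874 ≈ 3.00

3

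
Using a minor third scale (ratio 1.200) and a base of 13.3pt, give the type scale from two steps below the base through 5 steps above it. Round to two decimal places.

9.24pt, 11.08pt, 13.30pt, 15.96pt, 19.15pt, 22.98pt, 27.58pt, 33.09pt

Step -2: 13.3 ÷ 1.200² = 9.24
Step -1: 13.3 ÷ 1.200 = 11.08
Step 0: 13.3pt
Step 1: 13.3 × 1.200 = 15.96
Step 2: 13.3 × 1.200² = 19.15
Step 3: 13.3 × 1.200³ = 22.98
Step 4: 13.3 × 1.200⁴ = 27.58
Step 5: 13.3 × 1.200⁵ = 33.09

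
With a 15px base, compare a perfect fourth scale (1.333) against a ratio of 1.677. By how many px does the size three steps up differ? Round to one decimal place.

Perfect fourth: 15.0 × 1.333³ = 35.529px
At 1.677: 15.0 × 1.677³ = 70.744px
Difference: 70.744 − 35.529 = 35.215px

35.2px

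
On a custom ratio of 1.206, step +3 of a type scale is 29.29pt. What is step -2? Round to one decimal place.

29.29 ÷ 1.206⁵ = 29.29 ÷ 2.55115 ≈ 11.481

11.5pt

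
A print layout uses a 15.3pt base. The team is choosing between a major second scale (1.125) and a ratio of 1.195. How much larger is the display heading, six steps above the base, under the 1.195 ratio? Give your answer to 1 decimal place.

Major second: 15.3 × 1.125⁶ = 31.017pt
At 1.195: 15.3 × 1.195⁶ = 44.555pt
Difference: 44.555 − 31.017 = 13.538pt

13.5pt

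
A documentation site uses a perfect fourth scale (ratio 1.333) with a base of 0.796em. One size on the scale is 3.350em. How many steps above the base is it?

1.333ⁿ = 3.350 / 0.796 = 4.2085
n = ln(4.2085) / ln(1.333) = 1.4371 / 0.2874 ≈ 5.00

5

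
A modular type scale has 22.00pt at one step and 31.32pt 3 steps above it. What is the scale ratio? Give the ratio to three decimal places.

1.125

The ratio satisfies 22.00 × r³ = 31.32, so r = (31.32 / 22.00)^(1/3).
r = 1.4236^(1/3) ≈ 1.1249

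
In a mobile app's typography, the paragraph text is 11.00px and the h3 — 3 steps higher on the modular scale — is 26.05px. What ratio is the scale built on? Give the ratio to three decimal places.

The ratio satisfies 11.00 × r³ = 26.05, so r = (26.05 / 11.00)^(1/3).
r = 2.3682^(1/3) ≈ 1.3329

1.333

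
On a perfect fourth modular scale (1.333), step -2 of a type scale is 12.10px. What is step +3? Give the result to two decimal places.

50.93px

12.10 × 1.333⁵ = 12.10 × 4.20873 ≈ 50.926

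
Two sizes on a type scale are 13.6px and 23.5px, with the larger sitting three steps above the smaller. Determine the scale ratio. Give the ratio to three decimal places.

r³ = 23.5 / 13.6, so r = (23.5/13.6)^(1/3).
r = 1.7279^(1/3) ≈ 1.2000

1.200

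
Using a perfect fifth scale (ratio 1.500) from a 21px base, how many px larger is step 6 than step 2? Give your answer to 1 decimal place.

192.0px

Step 2: 21.0 × 1.500² = 47.250px
Step 6: 21.0 × 1.500⁶ = 239.203px
Difference: 239.203 − 47.250 = 191.953px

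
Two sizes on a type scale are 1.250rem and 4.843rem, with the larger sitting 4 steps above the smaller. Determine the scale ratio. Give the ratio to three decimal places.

r⁴ = 4.843 / 1.250, so r = (4.843/1.250)^(1/4).
r = 3.8744^(1/4) ≈ 1.4030

1.403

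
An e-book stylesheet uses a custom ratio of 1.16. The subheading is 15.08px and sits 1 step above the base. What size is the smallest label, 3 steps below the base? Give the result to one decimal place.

The gap is -3 − (1) = -4 steps, so the factor is 1.16^-4.
15.08 ÷ 1.16⁴ = 15.08 ÷ 1.81064 ≈ 8.329

8.3px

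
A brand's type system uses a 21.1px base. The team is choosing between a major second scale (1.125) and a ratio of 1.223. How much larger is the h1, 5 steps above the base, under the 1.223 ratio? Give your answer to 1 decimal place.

Major second: 21.1 × 1.125⁵ = 38.023px
At 1.223: 21.1 × 1.223⁵ = 57.732px
Difference: 57.732 − 38.023 = 19.709px

19.7px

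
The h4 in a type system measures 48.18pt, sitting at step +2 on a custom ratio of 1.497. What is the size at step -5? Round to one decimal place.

48.18 ÷ 1.497⁷ = 48.18 ÷ 16.84816 ≈ 2.860

2.9pt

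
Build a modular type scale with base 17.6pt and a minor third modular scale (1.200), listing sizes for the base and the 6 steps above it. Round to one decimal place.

Step 0: 17.6pt
Step 1: 17.6 × 1.200 = 21.1
Step 2: 17.6 × 1.200² = 25.3
Step 3: 17.6 × 1.200³ = 30.4
Step 4: 17.6 × 1.200⁴ = 36.5
Step 5: 17.6 × 1.200⁵ = 43.8
Step 6: 17.6 × 1.200⁶ = 52.6

17.6pt, 21.1pt, 25.3pt, 30.4pt, 36.5pt, 43.8pt, 52.6pt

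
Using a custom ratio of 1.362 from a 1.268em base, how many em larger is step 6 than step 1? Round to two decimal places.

6.37em

Step 1: 1.268 × 1.362 = 1.7270em
Step 6: 1.268 × 1.362⁶ = 8.0943em
Difference: 8.0943 − 1.7270 = 6.3673em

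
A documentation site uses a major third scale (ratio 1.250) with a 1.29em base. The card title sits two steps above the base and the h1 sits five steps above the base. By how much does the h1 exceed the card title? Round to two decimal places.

1.92em

Step 2: 1.29 × 1.250² = 2.0156em
Step 5: 1.29 × 1.250⁵ = 3.9368em
Difference: 3.9368 − 2.0156 = 1.9212em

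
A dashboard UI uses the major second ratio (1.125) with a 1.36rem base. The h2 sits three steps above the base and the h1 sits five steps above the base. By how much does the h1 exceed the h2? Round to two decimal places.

Step 3: 1.36 × 1.125³ = 1.9364rem
Step 5: 1.36 × 1.125⁵ = 2.4508rem
Difference: 2.4508 − 1.9364 = 0.5144rem

0.51rem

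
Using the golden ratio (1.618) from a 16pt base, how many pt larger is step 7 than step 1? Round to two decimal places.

Step 1: 16.0 × 1.618 = 25.8880pt
Step 7: 16.0 × 1.618⁷ = 464.4828pt
Difference: 464.4828 − 25.8880 = 438.5948pt

438.59pt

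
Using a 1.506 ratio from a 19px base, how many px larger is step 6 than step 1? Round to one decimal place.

Step 1: 19.0 × 1.506 = 28.614px
Step 6: 19.0 × 1.506⁶ = 221.668px
Difference: 221.668 − 28.614 = 193.054px

193.1px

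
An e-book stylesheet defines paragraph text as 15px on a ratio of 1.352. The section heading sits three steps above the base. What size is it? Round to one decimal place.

37.1px

Each step on a modular scale multiplies by the ratio, so the size n steps from the base is base × ratioⁿ.
15.0 × 1.352³ = 15.0 × 2.47133 ≈ 37.07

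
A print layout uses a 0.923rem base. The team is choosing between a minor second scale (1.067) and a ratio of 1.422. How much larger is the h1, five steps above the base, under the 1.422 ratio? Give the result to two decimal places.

4.09rem

Minor second: 0.923 × 1.067⁵ = 1.2765rem
At 1.422: 0.923 × 1.422⁵ = 5.3666rem
Difference: 5.3666 − 1.2765 = 4.0901rem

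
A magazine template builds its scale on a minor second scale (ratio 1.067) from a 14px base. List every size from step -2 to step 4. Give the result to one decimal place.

Step -2: 14.0 ÷ 1.067² = 12.3
Step -1: 14.0 ÷ 1.067 = 13.1
Step 0: 14px
Step 1: 14.0 × 1.067 = 14.9
Step 2: 14.0 × 1.067² = 15.9
Step 3: 14.0 × 1.067³ = 17.0
Step 4: 14.0 × 1.067⁴ = 18.1

12.3px, 13.1px, 14.0px, 14.9px, 15.9px, 17.0px, 18.1px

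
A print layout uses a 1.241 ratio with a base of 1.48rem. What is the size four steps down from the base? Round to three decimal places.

1.48 ÷ 1.241⁴ = 1.48 ÷ 2.37185 ≈ 0.624

0.624rem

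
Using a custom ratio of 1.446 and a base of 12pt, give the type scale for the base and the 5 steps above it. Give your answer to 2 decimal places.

12.00pt, 17.35pt, 25.09pt, 36.28pt, 52.46pt, 75.86pt

Step 0: 12pt
Step 1: 12.0 × 1.446 = 17.35
Step 2: 12.0 × 1.446² = 25.09
Step 3: 12.0 × 1.446³ = 36.28
Step 4: 12.0 × 1.446⁴ = 52.46
Step 5: 12.0 × 1.446⁵ = 75.86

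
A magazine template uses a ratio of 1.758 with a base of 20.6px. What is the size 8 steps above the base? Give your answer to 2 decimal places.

1879.40px

Every step multiplies by the scale ratio.
20.6 × 1.758⁸ = 20.6 × 91.23279 ≈ 1879.40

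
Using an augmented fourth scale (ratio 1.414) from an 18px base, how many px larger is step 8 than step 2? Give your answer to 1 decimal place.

Step 2: 18.0 × 1.414² = 35.989px
Step 8: 18.0 × 1.414⁸ = 287.652px
Difference: 287.652 − 35.989 = 251.663px

251.7px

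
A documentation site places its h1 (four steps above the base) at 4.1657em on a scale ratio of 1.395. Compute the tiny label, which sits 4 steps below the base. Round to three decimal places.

The gap is -4 − (4) = -8 steps, so the factor is 1.395^-8.
4.1657 ÷ 1.395⁸ = 4.1657 ÷ 14.34147 ≈ 0.290

0.290em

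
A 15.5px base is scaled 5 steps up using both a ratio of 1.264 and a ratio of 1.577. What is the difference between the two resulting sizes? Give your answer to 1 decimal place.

101.2px

At 1.264: 15.5 × 1.264⁵ = 50.011px
At 1.577: 15.5 × 1.577⁵ = 151.179px
Difference: 151.179 − 50.011 = 101.168px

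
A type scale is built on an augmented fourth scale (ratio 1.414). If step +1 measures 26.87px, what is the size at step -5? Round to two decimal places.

3.36px

26.87 ÷ 1.414⁶ = 26.87 ÷ 7.99275 ≈ 3.362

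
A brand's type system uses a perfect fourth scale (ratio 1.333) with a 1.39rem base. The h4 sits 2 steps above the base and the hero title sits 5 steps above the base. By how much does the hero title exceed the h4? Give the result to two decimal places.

3.38rem

Step 2: 1.39 × 1.333² = 2.4699rem
Step 5: 1.39 × 1.333⁵ = 5.8501rem
Difference: 5.8501 − 2.4699 = 3.3802rem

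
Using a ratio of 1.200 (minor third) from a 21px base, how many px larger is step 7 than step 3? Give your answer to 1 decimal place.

Step 3: 21.0 × 1.200³ = 36.288px
Step 7: 21.0 × 1.200⁷ = 75.247px
Difference: 75.247 − 36.288 = 38.959px

39.0px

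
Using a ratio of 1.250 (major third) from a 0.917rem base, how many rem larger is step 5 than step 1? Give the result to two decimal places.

Step 1: 0.917 × 1.250 = 1.1462rem
Step 5: 0.917 × 1.250⁵ = 2.7985rem
Difference: 2.7985 − 1.1462 = 1.6523rem

1.65rem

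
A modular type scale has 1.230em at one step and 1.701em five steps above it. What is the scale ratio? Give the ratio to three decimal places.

r⁵ = 1.701 / 1.230, so r = (1.701/1.230)^(1/5).
r = 1.3829^(1/5) ≈ 1.0670

1.067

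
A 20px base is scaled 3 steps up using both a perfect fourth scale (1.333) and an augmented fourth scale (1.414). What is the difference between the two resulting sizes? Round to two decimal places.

Perfect fourth: 20.0 × 1.333³ = 47.3719px
Augmented fourth: 20.0 × 1.414³ = 56.5429px
Difference: 56.5429 − 47.3719 = 9.1710px

9.17px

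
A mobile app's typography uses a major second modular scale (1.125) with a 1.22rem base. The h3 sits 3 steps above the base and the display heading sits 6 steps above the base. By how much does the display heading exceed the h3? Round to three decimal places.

Step 3: 1.22 × 1.125³ = 1.73707rem
Step 6: 1.22 × 1.125⁶ = 2.47329rem
Difference: 2.47329 − 1.73707 = 0.73622rem

0.736rem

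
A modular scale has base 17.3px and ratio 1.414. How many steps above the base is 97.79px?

1.414ⁿ = 97.79 / 17.3 = 5.6526
n = ln(5.6526) / ln(1.414) = 1.7321 / 0.3464 ≈ 5.00

5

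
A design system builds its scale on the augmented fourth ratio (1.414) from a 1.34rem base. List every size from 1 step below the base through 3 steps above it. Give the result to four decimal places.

Step -1: 1.34 ÷ 1.414 = 0.9477
Step 0: 1.34rem
Step 1: 1.34 × 1.414 = 1.8948
Step 2: 1.34 × 1.414² = 2.6792
Step 3: 1.34 × 1.414³ = 3.7884

0.9477rem, 1.3400rem, 1.8948rem, 2.6792rem, 3.7884rem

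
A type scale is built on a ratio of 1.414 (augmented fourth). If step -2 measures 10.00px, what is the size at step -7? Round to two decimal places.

1.77px

10.00 ÷ 1.414⁵ = 10.00 ÷ 5.65258 ≈ 1.769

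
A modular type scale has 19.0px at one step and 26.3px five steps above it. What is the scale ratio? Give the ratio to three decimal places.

r⁵ = 26.3 / 19.0, so r = (26.3/19.0)^(1/5).
r = 1.3842^(1/5) ≈ 1.0672

1.067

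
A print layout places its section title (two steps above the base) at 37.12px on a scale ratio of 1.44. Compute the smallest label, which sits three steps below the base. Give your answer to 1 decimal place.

Moving from step +2 to step -3 is 5 steps down, so divide by r⁵.
37.12 ÷ 1.44⁵ = 37.12 ÷ 6.19174 ≈ 5.995

6.0px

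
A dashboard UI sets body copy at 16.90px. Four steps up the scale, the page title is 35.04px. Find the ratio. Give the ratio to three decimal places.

r⁴ = 35.04 / 16.90, so r = (35.04/16.90)^(1/4).
r = 2.0734^(1/4) ≈ 1.2000

1.200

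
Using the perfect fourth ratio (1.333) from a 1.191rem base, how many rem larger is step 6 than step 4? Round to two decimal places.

Step 4: 1.191 × 1.333⁴ = 3.7604rem
Step 6: 1.191 × 1.333⁶ = 6.6818rem
Difference: 6.6818 − 3.7604 = 2.9214rem

2.92rem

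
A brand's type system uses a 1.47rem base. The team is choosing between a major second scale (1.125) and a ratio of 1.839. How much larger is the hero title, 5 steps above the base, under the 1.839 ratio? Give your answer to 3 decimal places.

28.270rem

Major second: 1.47 × 1.125⁵ = 2.64899rem
At 1.839: 1.47 × 1.839⁵ = 30.91904rem
Difference: 30.91904 − 2.64899 = 28.27005rem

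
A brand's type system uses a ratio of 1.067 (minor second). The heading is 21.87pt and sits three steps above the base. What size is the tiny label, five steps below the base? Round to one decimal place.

13.0pt

21.87 ÷ 1.067⁸ = 21.87 ÷ 1.68002 ≈ 13.018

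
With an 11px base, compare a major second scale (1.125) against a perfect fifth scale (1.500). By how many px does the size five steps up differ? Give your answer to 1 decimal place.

Major second: 11.0 × 1.125⁵ = 19.822px
Perfect fifth: 11.0 × 1.500⁵ = 83.531px
Difference: 83.531 − 19.822 = 63.709px

63.7px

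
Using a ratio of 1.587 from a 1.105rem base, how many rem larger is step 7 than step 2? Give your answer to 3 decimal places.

25.233rem

Step 2: 1.105 × 1.587² = 2.78302rem
Step 7: 1.105 × 1.587⁷ = 28.01565rem
Difference: 28.01565 − 2.78302 = 25.23263rem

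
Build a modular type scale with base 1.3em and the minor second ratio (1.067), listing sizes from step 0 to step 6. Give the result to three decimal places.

1.300em, 1.387em, 1.480em, 1.579em, 1.685em, 1.798em, 1.918em

Step 0: 1.3em
Step 1: 1.3 × 1.067 = 1.387
Step 2: 1.3 × 1.067² = 1.480
Step 3: 1.3 × 1.067³ = 1.579
Step 4: 1.3 × 1.067⁴ = 1.685
Step 5: 1.3 × 1.067⁵ = 1.798
Step 6: 1.3 × 1.067⁶ = 1.918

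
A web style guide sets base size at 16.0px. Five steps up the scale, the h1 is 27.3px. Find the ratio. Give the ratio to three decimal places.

1.113

r⁵ = 27.3 / 16.0, so r = (27.3/16.0)^(1/5).
r = 1.7063^(1/5) ≈ 1.1128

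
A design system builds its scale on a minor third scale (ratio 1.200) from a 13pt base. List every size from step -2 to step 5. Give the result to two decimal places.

Step -2: 13.0 ÷ 1.200² = 9.03
Step -1: 13.0 ÷ 1.200 = 10.83
Step 0: 13pt
Step 1: 13.0 × 1.200 = 15.60
Step 2: 13.0 × 1.200² = 18.72
Step 3: 13.0 × 1.200³ = 22.46
Step 4: 13.0 × 1.200⁴ = 26.96
Step 5: 13.0 × 1.200⁵ = 32.35

9.03pt, 10.83pt, 13.00pt, 15.60pt, 18.72pt, 22.46pt, 26.96pt, 32.35pt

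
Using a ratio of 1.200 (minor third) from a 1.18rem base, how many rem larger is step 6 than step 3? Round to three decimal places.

Step 3: 1.18 × 1.200³ = 2.03904rem
Step 6: 1.18 × 1.200⁶ = 3.52346rem
Difference: 3.52346 − 2.03904 = 1.48442rem

1.484rem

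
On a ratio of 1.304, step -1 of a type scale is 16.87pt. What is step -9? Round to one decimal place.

The gap is -9 − (-1) = -8 steps, so the factor is 1.304^-8.
16.87 ÷ 1.304⁸ = 16.87 ÷ 8.36028 ≈ 2.018

2.0pt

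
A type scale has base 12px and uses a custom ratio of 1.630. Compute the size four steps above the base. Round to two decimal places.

Every step multiplies by the scale ratio.
12.0 × 1.630⁴ = 12.0 × 7.05912 ≈ 84.71

84.71px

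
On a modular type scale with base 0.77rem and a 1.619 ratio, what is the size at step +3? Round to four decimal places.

Each step on a modular scale multiplies by the ratio, so the size n steps from the base is base × ratioⁿ.
0.77 × 1.619³ = 0.77 × 4.24366 ≈ 3.2676

3.2676rem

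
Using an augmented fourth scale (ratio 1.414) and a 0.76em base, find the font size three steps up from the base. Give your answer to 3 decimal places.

Every step multiplies by the scale ratio.
0.76 × 1.414³ = 0.76 × 2.82715 ≈ 2.149

2.149em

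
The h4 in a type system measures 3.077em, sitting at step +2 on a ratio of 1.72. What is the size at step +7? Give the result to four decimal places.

46.3201em

The gap is 7 − (2) = 5 steps, so the factor is 1.72^5.
3.077 × 1.72⁵ = 3.077 × 15.05366 ≈ 46.3201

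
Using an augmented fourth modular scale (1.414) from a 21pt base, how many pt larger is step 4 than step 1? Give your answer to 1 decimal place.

54.3pt

Step 1: 21.0 × 1.414 = 29.694pt
Step 4: 21.0 × 1.414⁴ = 83.949pt
Difference: 83.949 − 29.694 = 54.255pt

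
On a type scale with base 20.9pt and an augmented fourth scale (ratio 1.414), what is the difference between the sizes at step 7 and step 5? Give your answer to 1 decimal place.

Step 5: 20.9 × 1.414⁵ = 118.139pt
Step 7: 20.9 × 1.414⁷ = 236.207pt
Difference: 236.207 − 118.139 = 118.068pt

118.1pt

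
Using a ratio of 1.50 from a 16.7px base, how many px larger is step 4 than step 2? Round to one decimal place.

Step 2: 16.7 × 1.50² = 37.575px
Step 4: 16.7 × 1.50⁴ = 84.544px
Difference: 84.544 − 37.575 = 46.969px

47.0px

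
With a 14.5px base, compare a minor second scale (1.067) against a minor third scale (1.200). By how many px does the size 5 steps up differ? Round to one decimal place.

Minor second: 14.5 × 1.067⁵ = 20.053px
Minor third: 14.5 × 1.200⁵ = 36.081px
Difference: 36.081 − 20.053 = 16.028px

16.0px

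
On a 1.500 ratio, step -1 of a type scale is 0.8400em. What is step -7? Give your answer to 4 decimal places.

0.8400 ÷ 1.500⁶ = 0.8400 ÷ 11.39062 ≈ 0.0737

0.0737em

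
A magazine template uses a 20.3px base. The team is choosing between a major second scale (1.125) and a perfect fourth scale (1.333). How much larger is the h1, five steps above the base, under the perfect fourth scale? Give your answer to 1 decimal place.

48.9px

Major second: 20.3 × 1.125⁵ = 36.581px
Perfect fourth: 20.3 × 1.333⁵ = 85.437px
Difference: 85.437 − 36.581 = 48.856px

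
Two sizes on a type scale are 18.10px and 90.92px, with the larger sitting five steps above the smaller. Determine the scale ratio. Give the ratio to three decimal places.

r⁵ = 90.92 / 18.10, so r = (90.92/18.10)^(1/5).
r = 5.0232^(1/5) ≈ 1.3810

1.381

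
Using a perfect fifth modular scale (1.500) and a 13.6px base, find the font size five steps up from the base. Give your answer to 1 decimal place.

A modular type scale is a geometric sequence: sizeₙ = base × rⁿ.
13.6 × 1.500⁵ = 13.6 × 7.59375 ≈ 103.27

103.3px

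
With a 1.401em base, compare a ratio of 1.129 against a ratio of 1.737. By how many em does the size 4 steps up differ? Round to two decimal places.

At 1.129: 1.401 × 1.129⁴ = 2.2762em
At 1.737: 1.401 × 1.737⁴ = 12.7537em
Difference: 12.7537 − 2.2762 = 10.4775em

10.48em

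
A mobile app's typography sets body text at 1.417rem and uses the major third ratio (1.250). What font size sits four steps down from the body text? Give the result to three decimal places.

0.580rem

1.417 ÷ 1.250⁴ = 1.417 ÷ 2.44141 ≈ 0.580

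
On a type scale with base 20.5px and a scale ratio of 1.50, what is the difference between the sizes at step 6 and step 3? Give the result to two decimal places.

Step 3: 20.5 × 1.50³ = 69.1875px
Step 6: 20.5 × 1.50⁶ = 233.5078px
Difference: 233.5078 − 69.1875 = 164.3203px

164.32px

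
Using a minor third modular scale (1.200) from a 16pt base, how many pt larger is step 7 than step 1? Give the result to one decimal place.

Step 1: 16.0 × 1.200 = 19.200pt
Step 7: 16.0 × 1.200⁷ = 57.331pt
Difference: 57.331 − 19.200 = 38.131pt

38.1pt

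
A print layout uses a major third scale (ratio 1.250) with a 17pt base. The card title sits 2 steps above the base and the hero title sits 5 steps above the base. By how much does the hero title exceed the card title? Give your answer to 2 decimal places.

Step 2: 17.0 × 1.250² = 26.5625pt
Step 5: 17.0 × 1.250⁵ = 51.8799pt
Difference: 51.8799 − 26.5625 = 25.3174pt

25.32pt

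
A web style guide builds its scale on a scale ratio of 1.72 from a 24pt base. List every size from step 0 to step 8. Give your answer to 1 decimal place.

Step 0: 24pt
Step 1: 24.0 × 1.72 = 41.3
Step 2: 24.0 × 1.72² = 71.0
Step 3: 24.0 × 1.72³ = 122.1
Step 4: 24.0 × 1.72⁴ = 210.1
Step 5: 24.0 × 1.72⁵ = 361.3
Step 6: 24.0 × 1.72⁶ = 621.4
Step 7: 24.0 × 1.72⁷ = 1068.8
Step 8: 24.0 × 1.72⁸ = 1838.4

24.0pt, 41.3pt, 71.0pt, 122.1pt, 210.1pt, 361.3pt, 621.4pt, 1068.8pt, 1838.4pt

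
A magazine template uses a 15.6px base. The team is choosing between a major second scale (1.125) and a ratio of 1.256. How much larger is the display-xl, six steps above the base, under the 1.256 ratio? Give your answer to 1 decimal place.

Major second: 15.6 × 1.125⁶ = 31.626px
At 1.256: 15.6 × 1.256⁶ = 61.244px
Difference: 61.244 − 31.626 = 29.618px

29.6px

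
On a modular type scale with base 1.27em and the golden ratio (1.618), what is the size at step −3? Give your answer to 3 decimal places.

1.27 ÷ 1.618³ = 1.27 ÷ 4.23580 ≈ 0.300

0.300em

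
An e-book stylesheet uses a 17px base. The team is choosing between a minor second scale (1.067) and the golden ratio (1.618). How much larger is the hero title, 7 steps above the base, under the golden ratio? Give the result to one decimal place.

Minor second: 17.0 × 1.067⁷ = 26.767px
Golden ratio: 17.0 × 1.618⁷ = 493.513px
Difference: 493.513 − 26.767 = 466.746px

466.7px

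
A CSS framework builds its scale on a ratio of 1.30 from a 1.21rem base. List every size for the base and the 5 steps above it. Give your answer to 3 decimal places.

Step 0: 1.21rem
Step 1: 1.21 × 1.30 = 1.573
Step 2: 1.21 × 1.30² = 2.045
Step 3: 1.21 × 1.30³ = 2.658
Step 4: 1.21 × 1.30⁴ = 3.456
Step 5: 1.21 × 1.30⁵ = 4.493

1.210rem, 1.573rem, 2.045rem, 2.658rem, 3.456rem, 4.493rem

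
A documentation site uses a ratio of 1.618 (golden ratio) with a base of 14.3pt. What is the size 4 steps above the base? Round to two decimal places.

98.01pt

14.3 × 1.618⁴ = 14.3 × 6.85353 ≈ 98.01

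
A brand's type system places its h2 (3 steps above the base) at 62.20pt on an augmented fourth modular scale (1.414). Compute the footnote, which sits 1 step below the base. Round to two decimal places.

15.56pt

62.20 ÷ 1.414⁴ = 62.20 ÷ 3.99758 ≈ 15.559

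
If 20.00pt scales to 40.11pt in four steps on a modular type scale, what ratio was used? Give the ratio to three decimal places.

r⁴ = 40.11 / 20.00, so r = (40.11/20.00)^(1/4).
r = 2.0055^(1/4) ≈ 1.1900

1.190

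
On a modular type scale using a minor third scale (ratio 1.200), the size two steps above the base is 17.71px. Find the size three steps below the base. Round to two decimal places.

17.71 ÷ 1.200⁵ = 17.71 ÷ 2.48832 ≈ 7.117

7.12px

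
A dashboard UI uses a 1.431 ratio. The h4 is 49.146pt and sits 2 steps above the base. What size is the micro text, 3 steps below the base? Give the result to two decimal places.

8.19pt

49.146 ÷ 1.431⁵ = 49.146 ÷ 6.00065 ≈ 8.190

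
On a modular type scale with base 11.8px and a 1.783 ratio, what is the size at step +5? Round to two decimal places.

11.8 × 1.783⁵ = 11.8 × 18.02008 ≈ 212.64

212.64px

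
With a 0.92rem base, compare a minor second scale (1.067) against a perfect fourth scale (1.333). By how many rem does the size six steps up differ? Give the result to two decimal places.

3.80rem

Minor second: 0.92 × 1.067⁶ = 1.3576rem
Perfect fourth: 0.92 × 1.333⁶ = 5.1614rem
Difference: 5.1614 − 1.3576 = 3.8038rem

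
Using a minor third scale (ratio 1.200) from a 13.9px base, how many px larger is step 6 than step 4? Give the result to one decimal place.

12.7px

Step 4: 13.9 × 1.200⁴ = 28.823px
Step 6: 13.9 × 1.200⁶ = 41.505px
Difference: 41.505 − 28.823 = 12.682px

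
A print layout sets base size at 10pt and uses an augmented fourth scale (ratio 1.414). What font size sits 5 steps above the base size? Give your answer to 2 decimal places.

56.53pt

A modular type scale is a geometric sequence: sizeₙ = base × rⁿ.
10.0 × 1.414⁵ = 10.0 × 5.65258 ≈ 56.53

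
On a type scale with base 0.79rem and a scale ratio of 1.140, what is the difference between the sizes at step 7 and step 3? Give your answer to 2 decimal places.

Step 3: 0.79 × 1.140³ = 1.1704rem
Step 7: 0.79 × 1.140⁷ = 1.9768rem
Difference: 1.9768 − 1.1704 = 0.8064rem

0.81rem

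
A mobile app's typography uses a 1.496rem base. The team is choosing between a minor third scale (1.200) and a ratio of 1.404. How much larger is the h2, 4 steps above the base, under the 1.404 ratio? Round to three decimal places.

2.711rem

Minor third: 1.496 × 1.200⁴ = 3.10211rem
At 1.404: 1.496 × 1.404⁴ = 5.81300rem
Difference: 5.81300 − 3.10211 = 2.71089rem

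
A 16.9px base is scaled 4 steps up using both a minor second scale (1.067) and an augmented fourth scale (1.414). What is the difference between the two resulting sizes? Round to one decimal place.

Minor second: 16.9 × 1.067⁴ = 21.905px
Augmented fourth: 16.9 × 1.414⁴ = 67.559px
Difference: 67.559 − 21.905 = 45.654px

45.7px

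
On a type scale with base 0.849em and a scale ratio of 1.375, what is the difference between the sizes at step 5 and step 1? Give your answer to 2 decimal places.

3.01em

Step 1: 0.849 × 1.375 = 1.1674em
Step 5: 0.849 × 1.375⁵ = 4.1727em
Difference: 4.1727 − 1.1674 = 3.0053em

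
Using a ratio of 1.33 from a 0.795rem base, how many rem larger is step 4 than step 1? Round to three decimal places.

Step 1: 0.795 × 1.33 = 1.05735rem
Step 4: 0.795 × 1.33⁴ = 2.48756rem
Difference: 2.48756 − 1.05735 = 1.43021rem

1.430rem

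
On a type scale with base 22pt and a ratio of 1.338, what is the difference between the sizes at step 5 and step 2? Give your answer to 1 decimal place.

Step 2: 22.0 × 1.338² = 39.385pt
Step 5: 22.0 × 1.338⁵ = 94.342pt
Difference: 94.342 − 39.385 = 54.957pt

55.0pt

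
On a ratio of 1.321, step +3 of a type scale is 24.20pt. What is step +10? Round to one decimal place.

The gap is 10 − (3) = 7 steps, so the factor is 1.321^7.
24.20 × 1.321⁷ = 24.20 × 7.01972 ≈ 169.877

169.9pt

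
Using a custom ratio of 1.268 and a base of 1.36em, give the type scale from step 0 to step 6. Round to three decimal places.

1.360em, 1.724em, 2.187em, 2.773em, 3.516em, 4.458em, 5.653em

Step 0: 1.36em
Step 1: 1.36 × 1.268 = 1.724
Step 2: 1.36 × 1.268² = 2.187
Step 3: 1.36 × 1.268³ = 2.773
Step 4: 1.36 × 1.268⁴ = 3.516
Step 5: 1.36 × 1.268⁵ = 4.458
Step 6: 1.36 × 1.268⁶ = 5.653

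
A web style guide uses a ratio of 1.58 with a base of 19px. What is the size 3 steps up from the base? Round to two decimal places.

74.94px

19.0 × 1.58³ = 19.0 × 3.94431 ≈ 74.94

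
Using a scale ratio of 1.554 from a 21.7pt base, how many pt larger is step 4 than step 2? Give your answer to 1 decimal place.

Step 2: 21.7 × 1.554² = 52.404pt
Step 4: 21.7 × 1.554⁴ = 126.550pt
Difference: 126.550 − 52.404 = 74.146pt

74.1pt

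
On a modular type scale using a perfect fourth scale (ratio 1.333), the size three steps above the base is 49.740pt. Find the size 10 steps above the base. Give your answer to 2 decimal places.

49.740 × 1.333⁷ = 49.740 × 7.47844 ≈ 371.978

371.98pt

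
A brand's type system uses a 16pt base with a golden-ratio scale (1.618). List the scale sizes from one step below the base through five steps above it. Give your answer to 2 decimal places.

Step -1: 16.0 ÷ 1.618 = 9.89
Step 0: 16pt
Step 1: 16.0 × 1.618 = 25.89
Step 2: 16.0 × 1.618² = 41.89
Step 3: 16.0 × 1.618³ = 67.77
Step 4: 16.0 × 1.618⁴ = 109.66
Step 5: 16.0 × 1.618⁵ = 177.42

9.89pt, 16.00pt, 25.89pt, 41.89pt, 67.77pt, 109.66pt, 177.42pt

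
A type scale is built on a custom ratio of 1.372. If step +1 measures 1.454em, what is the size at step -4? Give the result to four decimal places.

The gap is -4 − (1) = -5 steps, so the factor is 1.372^-5.
1.454 ÷ 1.372⁵ = 1.454 ÷ 4.86150 ≈ 0.2991

0.2991em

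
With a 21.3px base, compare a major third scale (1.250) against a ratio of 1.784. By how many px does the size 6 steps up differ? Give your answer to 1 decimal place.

605.4px

Major third: 21.3 × 1.250⁶ = 81.253px
At 1.784: 21.3 × 1.784⁶ = 686.671px
Difference: 686.671 − 81.253 = 605.418px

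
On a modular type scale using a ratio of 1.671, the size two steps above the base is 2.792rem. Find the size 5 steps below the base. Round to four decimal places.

0.0768rem

Moving from step +2 to step -5 is 7 steps down, so divide by r⁷.
2.792 ÷ 1.671⁷ = 2.792 ÷ 36.37769 ≈ 0.0768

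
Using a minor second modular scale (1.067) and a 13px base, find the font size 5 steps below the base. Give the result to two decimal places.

9.40px

A modular type scale is a geometric sequence: sizeₙ = base × rⁿ.
13.0 ÷ 1.067⁵ = 13.0 ÷ 1.38300 ≈ 9.40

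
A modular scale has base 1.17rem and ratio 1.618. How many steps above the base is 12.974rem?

1.618ⁿ = 12.974 / 1.17 = 11.0889
n = ln(11.0889) / ln(1.618) = 2.4059 / 0.4812 ≈ 5.00

5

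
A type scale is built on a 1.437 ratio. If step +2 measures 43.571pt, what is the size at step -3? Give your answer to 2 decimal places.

7.11pt

43.571 ÷ 1.437⁵ = 43.571 ÷ 6.12751 ≈ 7.111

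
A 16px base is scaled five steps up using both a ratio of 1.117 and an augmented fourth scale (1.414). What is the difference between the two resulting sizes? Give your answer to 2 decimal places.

At 1.117: 16.0 × 1.117⁵ = 27.8218px
Augmented fourth: 16.0 × 1.414⁵ = 90.4413px
Difference: 90.4413 − 27.8218 = 62.6195px

62.62px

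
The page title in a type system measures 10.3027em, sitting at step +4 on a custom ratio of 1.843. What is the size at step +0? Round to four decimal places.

0.8930em

Moving from step +4 to step +0 is 4 steps down, so divide by r⁴.
10.3027 ÷ 1.843⁴ = 10.3027 ÷ 11.53722 ≈ 0.8930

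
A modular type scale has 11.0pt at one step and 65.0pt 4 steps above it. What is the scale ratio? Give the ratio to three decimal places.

1.559

The ratio satisfies 11.0 × r⁴ = 65.0, so r = (65.0 / 11.0)^(1/4).
r = 5.9091^(1/4) ≈ 1.5591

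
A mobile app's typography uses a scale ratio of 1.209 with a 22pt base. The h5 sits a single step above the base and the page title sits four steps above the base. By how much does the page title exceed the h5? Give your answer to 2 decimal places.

Step 1: 22.0 × 1.209 = 26.5980pt
Step 4: 22.0 × 1.209⁴ = 47.0032pt
Difference: 47.0032 − 26.5980 = 20.4052pt

20.41pt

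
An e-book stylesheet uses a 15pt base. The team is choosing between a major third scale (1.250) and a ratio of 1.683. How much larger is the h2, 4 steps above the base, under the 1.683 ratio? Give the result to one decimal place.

83.7pt

Major third: 15.0 × 1.250⁴ = 36.621pt
At 1.683: 15.0 × 1.683⁴ = 120.345pt
Difference: 120.345 − 36.621 = 83.724pt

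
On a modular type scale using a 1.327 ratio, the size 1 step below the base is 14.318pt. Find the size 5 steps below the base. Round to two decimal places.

Moving from step -1 to step -5 is 4 steps down, so divide by r⁴.
14.318 ÷ 1.327⁴ = 14.318 ÷ 3.10087 ≈ 4.617

4.62pt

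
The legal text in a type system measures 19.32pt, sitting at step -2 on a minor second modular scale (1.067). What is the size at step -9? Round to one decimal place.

Moving from step -2 to step -9 is 7 steps down, so divide by r⁷.
19.32 ÷ 1.067⁷ = 19.32 ÷ 1.57453 ≈ 12.270

12.3pt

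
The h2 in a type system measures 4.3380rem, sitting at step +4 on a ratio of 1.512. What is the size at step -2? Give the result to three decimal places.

0.363rem

The gap is -2 − (4) = -6 steps, so the factor is 1.512^-6.
4.3380 ÷ 1.512⁶ = 4.3380 ÷ 11.94843 ≈ 0.363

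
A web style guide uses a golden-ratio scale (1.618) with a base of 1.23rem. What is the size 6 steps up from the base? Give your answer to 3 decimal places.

22.069rem

1.23 × 1.618⁶ = 1.23 × 17.94201 ≈ 22.069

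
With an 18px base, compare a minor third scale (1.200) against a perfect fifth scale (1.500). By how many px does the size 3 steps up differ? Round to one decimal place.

Minor third: 18.0 × 1.200³ = 31.104px
Perfect fifth: 18.0 × 1.500³ = 60.750px
Difference: 60.750 − 31.104 = 29.646px

29.6px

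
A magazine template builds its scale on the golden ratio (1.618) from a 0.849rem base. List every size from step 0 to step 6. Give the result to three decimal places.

0.849rem, 1.374rem, 2.223rem, 3.596rem, 5.819rem, 9.415rem, 15.233rem

Step 0: 0.849rem
Step 1: 0.849 × 1.618 = 1.374
Step 2: 0.849 × 1.618² = 2.223
Step 3: 0.849 × 1.618³ = 3.596
Step 4: 0.849 × 1.618⁴ = 5.819
Step 5: 0.849 × 1.618⁵ = 9.415
Step 6: 0.849 × 1.618⁶ = 15.233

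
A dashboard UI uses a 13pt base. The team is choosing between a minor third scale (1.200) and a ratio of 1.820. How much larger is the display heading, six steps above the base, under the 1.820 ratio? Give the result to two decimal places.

433.65pt

Minor third: 13.0 × 1.200⁶ = 38.8178pt
At 1.820: 13.0 × 1.820⁶ = 472.4672pt
Difference: 472.4672 − 38.8178 = 433.6494pt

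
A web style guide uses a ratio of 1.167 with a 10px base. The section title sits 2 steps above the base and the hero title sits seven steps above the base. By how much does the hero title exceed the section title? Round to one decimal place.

15.9px

Step 2: 10.0 × 1.167² = 13.619px
Step 7: 10.0 × 1.167⁷ = 29.478px
Difference: 29.478 − 13.619 = 15.859px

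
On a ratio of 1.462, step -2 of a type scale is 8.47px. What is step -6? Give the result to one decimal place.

1.9px

The gap is -6 − (-2) = -4 steps, so the factor is 1.462^-4.
8.47 ÷ 1.462⁴ = 8.47 ÷ 4.56867 ≈ 1.854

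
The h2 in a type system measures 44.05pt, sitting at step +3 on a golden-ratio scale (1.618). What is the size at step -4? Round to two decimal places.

1.52pt

44.05 ÷ 1.618⁷ = 44.05 ÷ 29.03017 ≈ 1.517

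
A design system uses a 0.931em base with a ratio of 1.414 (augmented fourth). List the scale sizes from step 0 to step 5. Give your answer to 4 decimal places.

Step 0: 0.931em
Step 1: 0.931 × 1.414 = 1.3164
Step 2: 0.931 × 1.414² = 1.8614
Step 3: 0.931 × 1.414³ = 2.6321
Step 4: 0.931 × 1.414⁴ = 3.7218
Step 5: 0.931 × 1.414⁵ = 5.2626

0.9310em, 1.3164em, 1.8614em, 2.6321em, 3.7218em, 5.2626em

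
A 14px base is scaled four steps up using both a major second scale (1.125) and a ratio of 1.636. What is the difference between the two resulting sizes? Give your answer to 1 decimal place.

Major second: 14.0 × 1.125⁴ = 22.425px
At 1.636: 14.0 × 1.636⁴ = 100.291px
Difference: 100.291 − 22.425 = 77.866px

77.9px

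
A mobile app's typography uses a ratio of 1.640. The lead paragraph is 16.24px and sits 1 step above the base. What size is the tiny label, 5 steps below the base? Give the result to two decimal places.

16.24 ÷ 1.640⁶ = 16.24 ÷ 19.45643 ≈ 0.835

0.83px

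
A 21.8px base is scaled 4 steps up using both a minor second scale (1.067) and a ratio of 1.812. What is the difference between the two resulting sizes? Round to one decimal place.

Minor second: 21.8 × 1.067⁴ = 28.256px
At 1.812: 21.8 × 1.812⁴ = 235.012px
Difference: 235.012 − 28.256 = 206.756px

206.8px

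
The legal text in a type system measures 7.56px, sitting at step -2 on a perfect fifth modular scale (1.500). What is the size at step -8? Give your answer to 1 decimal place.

0.7px

7.56 ÷ 1.500⁶ = 7.56 ÷ 11.39062 ≈ 0.664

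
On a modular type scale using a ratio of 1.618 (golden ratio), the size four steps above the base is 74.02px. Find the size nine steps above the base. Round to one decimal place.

820.8px

74.02 × 1.618⁵ = 74.02 × 11.08901 ≈ 820.808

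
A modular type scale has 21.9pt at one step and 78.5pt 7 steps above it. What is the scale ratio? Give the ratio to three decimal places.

1.200

The ratio satisfies 21.9 × r⁷ = 78.5, so r = (78.5 / 21.9)^(1/7).
r = 3.5845^(1/7) ≈ 1.2001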